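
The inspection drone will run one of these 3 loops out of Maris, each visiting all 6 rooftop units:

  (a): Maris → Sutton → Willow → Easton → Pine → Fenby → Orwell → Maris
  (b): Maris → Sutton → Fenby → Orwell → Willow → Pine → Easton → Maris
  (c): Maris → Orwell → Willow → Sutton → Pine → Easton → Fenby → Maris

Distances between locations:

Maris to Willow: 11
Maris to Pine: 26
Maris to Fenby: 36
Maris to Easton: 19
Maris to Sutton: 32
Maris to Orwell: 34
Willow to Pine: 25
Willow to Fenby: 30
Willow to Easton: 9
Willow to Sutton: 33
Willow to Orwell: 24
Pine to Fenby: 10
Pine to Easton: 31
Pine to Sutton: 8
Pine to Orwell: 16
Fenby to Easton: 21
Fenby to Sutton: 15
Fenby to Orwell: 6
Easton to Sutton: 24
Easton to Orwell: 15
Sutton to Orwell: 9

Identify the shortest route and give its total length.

(a): 32 + 33 + 9 + 31 + 10 + 6 + 34 = 155
(b): 32 + 15 + 6 + 24 + 25 + 31 + 19 = 152
(c): 34 + 24 + 33 + 8 + 31 + 21 + 36 = 187

152 — (b) is the shortest.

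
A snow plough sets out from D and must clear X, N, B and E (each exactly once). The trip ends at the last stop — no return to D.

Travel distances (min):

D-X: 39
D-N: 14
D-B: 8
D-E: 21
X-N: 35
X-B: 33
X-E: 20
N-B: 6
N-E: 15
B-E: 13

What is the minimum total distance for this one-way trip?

Minimum one-way distance = 49 min.

There are 4! = 24 possible orderings.
D→X→N→B→E: 39+35+6+13 = 93
D→X→N→E→B: 39+35+15+13 = 102
D→X→B→N→E: 39+33+6+15 = 93
D→X→B→E→N: 39+33+13+15 = 100
D→X→E→N→B: 39+20+15+6 = 80
D→X→E→B→N: 39+20+13+6 = 78
D→N→X→B→E: 14+35+33+13 = 95
D→N→X→E→B: 14+35+20+13 = 82
D→N→B→X→E: 14+6+33+20 = 73
D→N→B→E→X: 14+6+13+20 = 53
D→N→E→X→B: 14+15+20+33 = 82
D→N→E→B→X: 14+15+13+33 = 75
D→B→X→N→E: 8+33+35+15 = 91
D→B→X→E→N: 8+33+20+15 = 76
… (10 more)
D→B→N→E→X: 8+6+15+20 = 49  ← best
The minimum is 49.
One shortest path: D → B → N → E → X.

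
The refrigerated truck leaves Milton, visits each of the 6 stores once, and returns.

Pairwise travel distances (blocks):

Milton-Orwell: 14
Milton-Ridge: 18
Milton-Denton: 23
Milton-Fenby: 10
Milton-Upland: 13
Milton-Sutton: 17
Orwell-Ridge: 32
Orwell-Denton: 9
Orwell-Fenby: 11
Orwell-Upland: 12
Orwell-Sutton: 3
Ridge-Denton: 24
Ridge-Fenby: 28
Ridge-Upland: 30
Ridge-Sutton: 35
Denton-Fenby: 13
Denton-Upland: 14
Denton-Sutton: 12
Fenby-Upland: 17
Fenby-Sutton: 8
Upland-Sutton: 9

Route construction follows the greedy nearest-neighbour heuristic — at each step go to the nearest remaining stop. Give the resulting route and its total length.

At Milton the remaining stops are Fenby 10, Upland 13, Orwell 14, Sutton 17, Ridge 18, Denton 23; go to Fenby.
At Fenby the remaining stops are Sutton 8, Orwell 11, Denton 13, Upland 17, Ridge 28; go to Sutton.
At Sutton the remaining stops are Orwell 3, Upland 9, Denton 12, Ridge 35; go to Orwell.
At Orwell the remaining stops are Denton 9, Upland 12, Ridge 32; go to Denton.
At Denton the remaining stops are Upland 14, Ridge 24; go to Upland.
At Upland the remaining stops are Ridge 30; go to Ridge.
Return Ridge→Milton: 18.
Total = 10 + 8 + 3 + 9 + 14 + 30 + 18 = 92.

92 blocks along Milton → Fenby → Sutton → Orwell → Denton → Upland → Ridge → Milton.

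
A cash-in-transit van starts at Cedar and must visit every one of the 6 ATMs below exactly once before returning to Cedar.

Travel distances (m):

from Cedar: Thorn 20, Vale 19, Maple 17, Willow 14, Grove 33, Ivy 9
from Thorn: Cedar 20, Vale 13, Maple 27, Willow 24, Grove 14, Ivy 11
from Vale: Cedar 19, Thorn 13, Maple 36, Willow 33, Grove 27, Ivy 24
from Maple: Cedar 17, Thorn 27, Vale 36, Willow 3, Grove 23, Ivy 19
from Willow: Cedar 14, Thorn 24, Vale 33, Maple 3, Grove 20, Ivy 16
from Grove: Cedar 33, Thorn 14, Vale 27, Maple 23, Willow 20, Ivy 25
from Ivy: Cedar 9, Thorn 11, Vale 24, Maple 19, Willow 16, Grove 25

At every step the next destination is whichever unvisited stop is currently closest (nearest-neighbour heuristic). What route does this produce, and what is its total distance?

From Cedar: distances to unvisited — Ivy=9, Willow=14, Maple=17, Vale=19, Thorn=20, Grove=33. Nearest is Ivy (9).
From Ivy: distances to unvisited — Thorn=11, Willow=16, Maple=19, Vale=24, Grove=25. Nearest is Thorn (11).
From Thorn: distances to unvisited — Vale=13, Grove=14, Willow=24, Maple=27. Nearest is Vale (13).
From Vale: distances to unvisited — Grove=27, Willow=33, Maple=36. Nearest is Grove (27).
From Grove: distances to unvisited — Willow=20, Maple=23. Nearest is Willow (20).
From Willow: distances to unvisited — Maple=3. Nearest is Maple (3).
Return Maple→Cedar: 17.
Total = 9 + 11 + 13 + 27 + 20 + 3 + 17 = 100.

Total distance 100 m via the nearest-neighbour route Cedar → Ivy → Thorn → Vale → Grove → Willow → Maple → Cedar.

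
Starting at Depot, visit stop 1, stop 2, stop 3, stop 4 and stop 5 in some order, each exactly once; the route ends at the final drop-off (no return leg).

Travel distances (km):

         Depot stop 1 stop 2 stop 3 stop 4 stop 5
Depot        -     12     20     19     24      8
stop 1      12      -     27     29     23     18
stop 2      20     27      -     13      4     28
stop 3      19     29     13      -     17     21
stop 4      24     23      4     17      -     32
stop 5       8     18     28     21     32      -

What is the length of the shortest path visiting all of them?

There are 5! = 120 possible orderings.
Depot→stop 1→stop 2→stop 3→stop 4→stop 5: 12+27+13+17+32 = 101
Depot→stop 1→stop 2→stop 3→stop 5→stop 4: 12+27+13+21+32 = 105
Depot→stop 1→stop 2→stop 4→stop 3→stop 5: 12+27+4+17+21 = 81
Depot→stop 1→stop 2→stop 4→stop 5→stop 3: 12+27+4+32+21 = 96
Depot→stop 1→stop 2→stop 5→stop 3→stop 4: 12+27+28+21+17 = 105
Depot→stop 1→stop 2→stop 5→stop 4→stop 3: 12+27+28+32+17 = 116
Depot→stop 1→stop 3→stop 2→stop 4→stop 5: 12+29+13+4+32 = 90
Depot→stop 1→stop 3→stop 2→stop 5→stop 4: 12+29+13+28+32 = 114
Depot→stop 1→stop 3→stop 4→stop 2→stop 5: 12+29+17+4+28 = 90
Depot→stop 1→stop 3→stop 4→stop 5→stop 2: 12+29+17+32+28 = 118
Depot→stop 1→stop 3→stop 5→stop 2→stop 4: 12+29+21+28+4 = 94
Depot→stop 1→stop 3→stop 5→stop 4→stop 2: 12+29+21+32+4 = 98
Depot→stop 1→stop 4→stop 2→stop 3→stop 5: 12+23+4+13+21 = 73
Depot→stop 1→stop 4→stop 2→stop 5→stop 3: 12+23+4+28+21 = 88
… (106 more)
Depot→stop 5→stop 1→stop 4→stop 2→stop 3: 8+18+23+4+13 = 66  ← best
The minimum is 66.
One shortest path: Depot → stop 5 → stop 1 → stop 4 → stop 2 → stop 3.

66 km — the minimum one-way total.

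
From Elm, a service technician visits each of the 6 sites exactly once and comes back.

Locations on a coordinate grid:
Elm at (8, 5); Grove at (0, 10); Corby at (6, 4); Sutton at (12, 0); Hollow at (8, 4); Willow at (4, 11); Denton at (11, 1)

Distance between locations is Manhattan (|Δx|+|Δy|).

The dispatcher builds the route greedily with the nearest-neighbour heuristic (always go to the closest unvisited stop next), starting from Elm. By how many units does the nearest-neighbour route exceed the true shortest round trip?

4 longer than the optimal tour.

Elm: Hollow=1, Corby=3, Denton=7, Sutton=9, Willow=10, Grove=13 ⇒ Hollow
Hollow: Corby=2, Denton=6, Sutton=8, Willow=11, Grove=14 ⇒ Corby
Corby: Denton=8, Willow=9, Sutton=10, Grove=12 ⇒ Denton
Denton: Sutton=2, Willow=17, Grove=20 ⇒ Sutton
Sutton: Willow=19, Grove=22 ⇒ Willow
Willow: Grove=5 ⇒ Grove
NN route Elm → Hollow → Corby → Denton → Sutton → Willow → Grove → Elm costs 50.
Optimal: Elm → Grove → Willow → Corby → Sutton → Denton → Hollow → Elm costs 46 (by enumerating all 360 distinct tours).
Excess = 50 − 46 = 4.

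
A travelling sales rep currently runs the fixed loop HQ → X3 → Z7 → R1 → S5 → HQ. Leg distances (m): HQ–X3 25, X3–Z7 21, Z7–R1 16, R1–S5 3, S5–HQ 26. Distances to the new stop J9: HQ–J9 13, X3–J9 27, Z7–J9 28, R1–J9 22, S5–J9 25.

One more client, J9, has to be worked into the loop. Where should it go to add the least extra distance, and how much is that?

Insertion cost between consecutive stops i–j is d(i,J9) + d(J9,j) − d(i,j):
  between HQ and X3: 13 + 27 − 25 = 15
  between X3 and Z7: 27 + 28 − 21 = 34
  between Z7 and R1: 28 + 22 − 16 = 34
  between R1 and S5: 22 + 25 − 3 = 44
  between S5 and HQ: 25 + 13 − 26 = 12
Cheapest insertion is between S5 and HQ, adding 12.
New total = 91 + 12 = 103.

Adding 12 m by placing J9 on the S5–HQ leg.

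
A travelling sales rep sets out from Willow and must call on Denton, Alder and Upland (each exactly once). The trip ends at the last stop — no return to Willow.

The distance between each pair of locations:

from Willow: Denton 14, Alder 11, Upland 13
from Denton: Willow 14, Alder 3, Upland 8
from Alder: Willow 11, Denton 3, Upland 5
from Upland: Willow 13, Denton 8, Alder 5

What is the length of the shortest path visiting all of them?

There are 3! = 6 possible orderings.
Willow → Denton → Alder → Upland: 14+3+5 = 22
Willow → Denton → Upland → Alder: 14+8+5 = 27
Willow → Alder → Denton → Upland: 11+3+8 = 22
Willow → Alder → Upland → Denton: 11+5+8 = 24
Willow → Upland → Denton → Alder: 13+8+3 = 24
Willow → Upland → Alder → Denton: 13+5+3 = 21
The minimum is 21.
One shortest path: Willow → Upland → Alder → Denton.

Minimum one-way distance = 21.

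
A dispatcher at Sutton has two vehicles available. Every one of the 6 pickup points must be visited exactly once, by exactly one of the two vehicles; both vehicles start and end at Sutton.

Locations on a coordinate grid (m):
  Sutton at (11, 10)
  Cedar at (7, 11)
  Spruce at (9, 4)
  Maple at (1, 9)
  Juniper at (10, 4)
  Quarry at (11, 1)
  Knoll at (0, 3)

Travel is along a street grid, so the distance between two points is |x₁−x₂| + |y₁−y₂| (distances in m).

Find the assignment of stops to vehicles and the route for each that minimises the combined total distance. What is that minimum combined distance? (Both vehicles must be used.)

There are 2^5 − 1 = 31 ways to divide the 6 stops into two non-empty groups. For each, the best each vehicle can do is its own shortest tour through its group:
  {Cedar} + {Spruce, Maple, Juniper, Quarry, Knoll}: 10 + 42 = 52
  {Spruce} + {Cedar, Maple, Juniper, Quarry, Knoll}: 16 + 44 = 60
  {Cedar, Spruce} + {Maple, Juniper, Quarry, Knoll}: 22 + 42 = 64
  {Maple} + {Cedar, Spruce, Juniper, Quarry, Knoll}: 22 + 44 = 66
  {Cedar, Maple} + {Spruce, Juniper, Quarry, Knoll}: 24 + 40 = 64
  {Spruce, Maple} + {Cedar, Juniper, Quarry, Knoll}: 32 + 44 = 76
  … (31 splits in total)
Best: vehicle 1 Sutton → Cedar → Sutton = 10; vehicle 2 Sutton → Maple → Knoll → Spruce → Juniper → Quarry → Sutton = 42; combined 52.

52 m — the smallest possible combined total.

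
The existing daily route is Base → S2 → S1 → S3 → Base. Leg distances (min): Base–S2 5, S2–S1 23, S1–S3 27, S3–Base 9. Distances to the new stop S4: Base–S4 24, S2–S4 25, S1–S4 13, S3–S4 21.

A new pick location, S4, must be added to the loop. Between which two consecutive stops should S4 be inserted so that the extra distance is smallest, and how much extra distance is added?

Insertion cost between consecutive stops i–j is d(i,S4) + d(S4,j) − d(i,j):
  between Base and S2: 24 + 25 − 5 = 44
  between S2 and S1: 25 + 13 − 23 = 15
  between S1 and S3: 13 + 21 − 27 = 7
  between S3 and Base: 21 + 24 − 9 = 36
Cheapest insertion is between S1 and S3, adding 7.
New total = 64 + 7 = 71.

Minimum extra distance: 7 min, inserting S4 between S1 and S3.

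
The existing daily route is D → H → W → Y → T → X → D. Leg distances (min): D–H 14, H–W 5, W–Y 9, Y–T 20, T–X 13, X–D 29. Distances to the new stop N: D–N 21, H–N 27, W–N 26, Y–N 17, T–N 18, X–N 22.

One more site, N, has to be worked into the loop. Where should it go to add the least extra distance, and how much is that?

Minimum extra distance: 14 min, inserting N between X and D.

Insertion cost between consecutive stops i–j is d(i,N) + d(N,j) − d(i,j):
  between D and H: 21 + 27 − 14 = 34
  between H and W: 27 + 26 − 5 = 48
  between W and Y: 26 + 17 − 9 = 34
  between Y and T: 17 + 18 − 20 = 15
  between T and X: 18 + 22 − 13 = 27
  between X and D: 22 + 21 − 29 = 14
Cheapest insertion is between X and D, adding 14.
New total = 90 + 14 = 104.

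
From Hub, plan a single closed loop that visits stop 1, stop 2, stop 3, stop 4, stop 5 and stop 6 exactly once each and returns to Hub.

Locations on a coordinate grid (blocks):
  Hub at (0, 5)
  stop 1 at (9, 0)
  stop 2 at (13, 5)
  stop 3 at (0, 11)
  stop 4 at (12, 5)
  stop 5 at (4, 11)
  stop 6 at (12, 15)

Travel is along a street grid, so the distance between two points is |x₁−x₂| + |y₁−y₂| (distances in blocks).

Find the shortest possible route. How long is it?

There are 360 distinct closed tours to check (reversals are equivalent).
Hub→stop 1→stop 2→stop 3→stop 4→stop 5→stop 6→Hub: 14+9+19+18+14+12+22 = 108
Hub→stop 1→stop 2→stop 3→stop 4→stop 6→stop 5→Hub: 14+9+19+18+10+12+10 = 92
Hub→stop 1→stop 2→stop 3→stop 5→stop 4→stop 6→Hub: 14+9+19+4+14+10+22 = 92
Hub→stop 1→stop 2→stop 3→stop 5→stop 6→stop 4→Hub: 14+9+19+4+12+10+12 = 80
Hub→stop 1→stop 2→stop 3→stop 6→stop 4→stop 5→Hub: 14+9+19+16+10+14+10 = 92
Hub→stop 1→stop 2→stop 3→stop 6→stop 5→stop 4→Hub: 14+9+19+16+12+14+12 = 96
Hub→stop 1→stop 2→stop 4→stop 3→stop 5→stop 6→Hub: 14+9+1+18+4+12+22 = 80
Hub→stop 1→stop 2→stop 4→stop 3→stop 6→stop 5→Hub: 14+9+1+18+16+12+10 = 80
… (352 more)
Hub→stop 1→stop 2→stop 4→stop 6→stop 5→stop 3→Hub: 14+9+1+10+12+4+6 = 56  ← best
The minimum is 56.
One optimal route: Hub → stop 1 → stop 2 → stop 4 → stop 6 → stop 5 → stop 3 → Hub (or its reverse).

56 blocks — the shortest possible round trip.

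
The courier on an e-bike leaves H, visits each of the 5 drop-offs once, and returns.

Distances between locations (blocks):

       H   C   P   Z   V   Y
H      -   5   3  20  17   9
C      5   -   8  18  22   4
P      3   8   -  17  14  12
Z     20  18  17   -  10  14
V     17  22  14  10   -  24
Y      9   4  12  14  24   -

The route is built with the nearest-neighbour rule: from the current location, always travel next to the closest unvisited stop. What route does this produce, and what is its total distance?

From H: distances to unvisited — P=3, C=5, Y=9, V=17, Z=20. Nearest is P (3).
From P: distances to unvisited — C=8, Y=12, V=14, Z=17. Nearest is C (8).
From C: distances to unvisited — Y=4, Z=18, V=22. Nearest is Y (4).
From Y: distances to unvisited — Z=14, V=24. Nearest is Z (14).
From Z: distances to unvisited — V=10. Nearest is V (10).
Return V→H: 17.
Total = 3 + 8 + 4 + 14 + 10 + 17 = 56.

Nearest-neighbour total = 56 blocks; route H → P → C → Y → Z → V → H.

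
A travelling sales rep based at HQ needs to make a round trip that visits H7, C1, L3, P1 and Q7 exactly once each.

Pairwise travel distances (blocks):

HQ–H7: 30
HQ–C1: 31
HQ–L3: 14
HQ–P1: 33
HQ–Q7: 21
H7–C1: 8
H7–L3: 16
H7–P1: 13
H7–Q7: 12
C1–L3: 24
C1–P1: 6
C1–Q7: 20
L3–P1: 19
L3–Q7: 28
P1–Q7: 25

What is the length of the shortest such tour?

With 5 stops there are 5!/2 = 60 distinct round trips (a route and its reverse cost the same).
HQ - H7 - C1 - L3 - P1 - Q7 - HQ: 30+8+24+19+25+21 = 127
HQ - H7 - C1 - L3 - Q7 - P1 - HQ: 30+8+24+28+25+33 = 148
HQ - H7 - C1 - P1 - L3 - Q7 - HQ: 30+8+6+19+28+21 = 112
HQ - H7 - C1 - P1 - Q7 - L3 - HQ: 30+8+6+25+28+14 = 111
HQ - H7 - C1 - Q7 - L3 - P1 - HQ: 30+8+20+28+19+33 = 138
HQ - H7 - C1 - Q7 - P1 - L3 - HQ: 30+8+20+25+19+14 = 116
HQ - H7 - L3 - C1 - P1 - Q7 - HQ: 30+16+24+6+25+21 = 122
HQ - H7 - L3 - C1 - Q7 - P1 - HQ: 30+16+24+20+25+33 = 148
HQ - H7 - L3 - P1 - C1 - Q7 - HQ: 30+16+19+6+20+21 = 112
HQ - H7 - L3 - P1 - Q7 - C1 - HQ: 30+16+19+25+20+31 = 141
HQ - H7 - L3 - Q7 - C1 - P1 - HQ: 30+16+28+20+6+33 = 133
HQ - H7 - L3 - Q7 - P1 - C1 - HQ: 30+16+28+25+6+31 = 136
HQ - H7 - P1 - C1 - L3 - Q7 - HQ: 30+13+6+24+28+21 = 122
HQ - H7 - P1 - C1 - Q7 - L3 - HQ: 30+13+6+20+28+14 = 111
… (46 more)
HQ - L3 - P1 - C1 - H7 - Q7 - HQ: 14+19+6+8+12+21 = 80  ← best
The minimum is 80.
One optimal route: HQ → L3 → P1 → C1 → H7 → Q7 → HQ (or its reverse).

80 blocks — the shortest possible round trip.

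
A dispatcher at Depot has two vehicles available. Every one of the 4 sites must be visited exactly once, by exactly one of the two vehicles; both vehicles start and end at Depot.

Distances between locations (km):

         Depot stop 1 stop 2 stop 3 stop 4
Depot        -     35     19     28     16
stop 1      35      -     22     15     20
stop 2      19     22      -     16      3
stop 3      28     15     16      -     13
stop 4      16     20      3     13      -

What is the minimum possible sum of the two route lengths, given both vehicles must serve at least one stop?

Check every non-empty split of the stops between the two vehicles; for each half take its own optimal tour:
  {stop 1} + {stop 2, stop 3, stop 4}: 70 + 63 = 133
  {stop 2} + {stop 1, stop 3, stop 4}: 38 + 79 = 117
  {stop 1, stop 2} + {stop 3, stop 4}: 76 + 57 = 133
  {stop 3} + {stop 1, stop 2, stop 4}: 56 + 76 = 132
  {stop 1, stop 3} + {stop 2, stop 4}: 78 + 38 = 116
  {stop 2, stop 3} + {stop 1, stop 4}: 63 + 71 = 134
  … (7 splits in total)
Best: vehicle 1 Depot → stop 1 → stop 3 → Depot = 78; vehicle 2 Depot → stop 2 → stop 4 → Depot = 38; combined 116.

Minimum combined distance: 116 km.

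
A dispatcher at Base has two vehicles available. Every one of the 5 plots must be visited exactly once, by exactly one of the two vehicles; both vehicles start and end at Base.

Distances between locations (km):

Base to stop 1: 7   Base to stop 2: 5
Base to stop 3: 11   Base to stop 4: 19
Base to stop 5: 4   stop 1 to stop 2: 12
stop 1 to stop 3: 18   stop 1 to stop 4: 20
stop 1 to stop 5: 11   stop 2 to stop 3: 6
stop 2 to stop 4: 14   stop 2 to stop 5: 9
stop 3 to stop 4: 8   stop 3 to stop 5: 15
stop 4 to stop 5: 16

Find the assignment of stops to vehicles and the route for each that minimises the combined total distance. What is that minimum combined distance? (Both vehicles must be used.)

Check every non-empty split of the stops between the two vehicles; for each half take its own optimal tour:
  {stop 1} + {stop 2, stop 3, stop 4, stop 5}: 14 + 39 = 53
  {stop 2} + {stop 1, stop 3, stop 4, stop 5}: 10 + 53 = 63
  {stop 1, stop 2} + {stop 3, stop 4, stop 5}: 24 + 39 = 63
  {stop 3} + {stop 1, stop 2, stop 4, stop 5}: 22 + 53 = 75
  {stop 1, stop 3} + {stop 2, stop 4, stop 5}: 36 + 39 = 75
  {stop 2, stop 3} + {stop 1, stop 4, stop 5}: 22 + 47 = 69
  … (15 splits in total)
Best: vehicle 1 Base → stop 1 → Base = 14; vehicle 2 Base → stop 2 → stop 3 → stop 4 → stop 5 → Base = 39; combined 53.

53 km — the smallest possible combined total.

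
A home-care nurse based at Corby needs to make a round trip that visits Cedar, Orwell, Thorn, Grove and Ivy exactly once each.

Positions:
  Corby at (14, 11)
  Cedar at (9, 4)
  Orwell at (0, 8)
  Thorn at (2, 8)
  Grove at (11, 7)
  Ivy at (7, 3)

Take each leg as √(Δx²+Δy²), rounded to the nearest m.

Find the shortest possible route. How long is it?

Corby - Cedar - Orwell - Thorn - Grove - Ivy - Corby: 9+10+2+9+6+11 = 47
Corby - Cedar - Orwell - Thorn - Ivy - Grove - Corby: 9+10+2+7+6+5 = 39
Corby - Cedar - Orwell - Grove - Thorn - Ivy - Corby: 9+10+11+9+7+11 = 57
Corby - Cedar - Orwell - Grove - Ivy - Thorn - Corby: 9+10+11+6+7+12 = 55
Corby - Cedar - Orwell - Ivy - Thorn - Grove - Corby: 9+10+9+7+9+5 = 49
Corby - Cedar - Orwell - Ivy - Grove - Thorn - Corby: 9+10+9+6+9+12 = 55
Corby - Cedar - Thorn - Orwell - Grove - Ivy - Corby: 9+8+2+11+6+11 = 47
Corby - Cedar - Thorn - Orwell - Ivy - Grove - Corby: 9+8+2+9+6+5 = 39
Corby - Cedar - Thorn - Grove - Orwell - Ivy - Corby: 9+8+9+11+9+11 = 57
Corby - Cedar - Thorn - Grove - Ivy - Orwell - Corby: 9+8+9+6+9+14 = 55
Corby - Cedar - Thorn - Ivy - Orwell - Grove - Corby: 9+8+7+9+11+5 = 49
Corby - Cedar - Thorn - Ivy - Grove - Orwell - Corby: 9+8+7+6+11+14 = 55
Corby - Cedar - Grove - Orwell - Thorn - Ivy - Corby: 9+4+11+2+7+11 = 44
Corby - Cedar - Grove - Orwell - Ivy - Thorn - Corby: 9+4+11+9+7+12 = 52
… (46 more)
Corby - Orwell - Thorn - Ivy - Cedar - Grove - Corby: 14+2+7+2+4+5 = 34  ← best
The minimum is 34.
One optimal route: Corby → Orwell → Thorn → Ivy → Cedar → Grove → Corby (or its reverse).

Minimum total distance: 34 m.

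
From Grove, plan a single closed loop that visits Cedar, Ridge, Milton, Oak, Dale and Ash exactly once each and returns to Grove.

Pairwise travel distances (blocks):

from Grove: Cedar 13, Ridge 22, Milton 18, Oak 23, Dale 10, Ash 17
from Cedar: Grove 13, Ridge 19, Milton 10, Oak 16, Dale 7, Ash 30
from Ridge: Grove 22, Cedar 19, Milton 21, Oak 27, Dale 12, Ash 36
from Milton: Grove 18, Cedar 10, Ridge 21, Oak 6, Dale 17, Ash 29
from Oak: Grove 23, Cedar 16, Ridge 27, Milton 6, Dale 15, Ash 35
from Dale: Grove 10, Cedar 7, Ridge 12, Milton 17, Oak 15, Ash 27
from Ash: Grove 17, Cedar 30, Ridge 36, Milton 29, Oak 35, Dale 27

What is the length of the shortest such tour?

Grove - Cedar - Ridge - Milton - Oak - Dale - Ash - Grove: 13+19+21+6+15+27+17 = 118
Grove - Cedar - Ridge - Milton - Oak - Ash - Dale - Grove: 13+19+21+6+35+27+10 = 131
Grove - Cedar - Ridge - Milton - Dale - Oak - Ash - Grove: 13+19+21+17+15+35+17 = 137
Grove - Cedar - Ridge - Milton - Dale - Ash - Oak - Grove: 13+19+21+17+27+35+23 = 155
Grove - Cedar - Ridge - Milton - Ash - Oak - Dale - Grove: 13+19+21+29+35+15+10 = 142
Grove - Cedar - Ridge - Milton - Ash - Dale - Oak - Grove: 13+19+21+29+27+15+23 = 147
Grove - Cedar - Ridge - Oak - Milton - Dale - Ash - Grove: 13+19+27+6+17+27+17 = 126
Grove - Cedar - Ridge - Oak - Milton - Ash - Dale - Grove: 13+19+27+6+29+27+10 = 131
… (352 more)
Grove - Cedar - Milton - Oak - Dale - Ridge - Ash - Grove: 13+10+6+15+12+36+17 = 109  ← best
The minimum is 109.
One optimal route: Grove → Cedar → Milton → Oak → Dale → Ridge → Ash → Grove (or its reverse).

Minimum total distance: 109 blocks.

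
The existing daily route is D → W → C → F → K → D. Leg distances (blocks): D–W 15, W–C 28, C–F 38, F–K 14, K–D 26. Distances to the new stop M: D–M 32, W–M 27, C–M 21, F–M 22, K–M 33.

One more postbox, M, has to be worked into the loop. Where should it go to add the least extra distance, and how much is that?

+5 blocks — insert M between C and F.

Insertion cost between consecutive stops i–j is d(i,M) + d(M,j) − d(i,j):
  between D and W: 32 + 27 − 15 = 44
  between W and C: 27 + 21 − 28 = 20
  between C and F: 21 + 22 − 38 = 5
  between F and K: 22 + 33 − 14 = 41
  between K and D: 33 + 32 − 26 = 39
Cheapest insertion is between C and F, adding 5.
New total = 121 + 5 = 126.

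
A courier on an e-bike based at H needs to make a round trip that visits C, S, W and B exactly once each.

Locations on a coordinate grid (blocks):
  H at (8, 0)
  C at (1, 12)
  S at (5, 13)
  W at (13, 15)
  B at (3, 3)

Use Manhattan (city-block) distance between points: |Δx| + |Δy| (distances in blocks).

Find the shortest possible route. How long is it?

H - C - S - W - B - H: 19+5+10+22+8 = 64
H - C - S - B - W - H: 19+5+12+22+20 = 78
H - C - W - S - B - H: 19+15+10+12+8 = 64
H - C - W - B - S - H: 19+15+22+12+16 = 84
H - C - B - S - W - H: 19+11+12+10+20 = 72
H - C - B - W - S - H: 19+11+22+10+16 = 78
H - S - C - W - B - H: 16+5+15+22+8 = 66
H - S - C - B - W - H: 16+5+11+22+20 = 74
H - S - W - C - B - H: 16+10+15+11+8 = 60
H - S - B - C - W - H: 16+12+11+15+20 = 74
H - W - C - S - B - H: 20+15+5+12+8 = 60
H - W - S - C - B - H: 20+10+5+11+8 = 54
The minimum is 54.
One optimal route: H → W → S → C → B → H (or its reverse).

54 blocks — the shortest possible round trip.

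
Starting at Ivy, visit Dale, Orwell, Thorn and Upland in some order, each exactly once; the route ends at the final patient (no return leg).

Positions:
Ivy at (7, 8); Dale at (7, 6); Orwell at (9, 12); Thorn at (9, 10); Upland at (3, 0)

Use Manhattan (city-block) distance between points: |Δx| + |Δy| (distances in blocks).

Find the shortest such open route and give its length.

Minimum one-way distance = 24 blocks.

There are 4! = 24 possible orderings.
Ivy - Dale - Orwell - Thorn - Upland: 2+8+2+16 = 28
Ivy - Dale - Orwell - Upland - Thorn: 2+8+18+16 = 44
Ivy - Dale - Thorn - Orwell - Upland: 2+6+2+18 = 28
Ivy - Dale - Thorn - Upland - Orwell: 2+6+16+18 = 42
Ivy - Dale - Upland - Orwell - Thorn: 2+10+18+2 = 32
Ivy - Dale - Upland - Thorn - Orwell: 2+10+16+2 = 30
Ivy - Orwell - Dale - Thorn - Upland: 6+8+6+16 = 36
Ivy - Orwell - Dale - Upland - Thorn: 6+8+10+16 = 40
Ivy - Orwell - Thorn - Dale - Upland: 6+2+6+10 = 24
Ivy - Orwell - Thorn - Upland - Dale: 6+2+16+10 = 34
Ivy - Orwell - Upland - Dale - Thorn: 6+18+10+6 = 40
Ivy - Orwell - Upland - Thorn - Dale: 6+18+16+6 = 46
Ivy - Thorn - Dale - Orwell - Upland: 4+6+8+18 = 36
Ivy - Thorn - Dale - Upland - Orwell: 4+6+10+18 = 38
… (10 more)
The minimum is 24.
One shortest path: Ivy → Orwell → Thorn → Dale → Upland.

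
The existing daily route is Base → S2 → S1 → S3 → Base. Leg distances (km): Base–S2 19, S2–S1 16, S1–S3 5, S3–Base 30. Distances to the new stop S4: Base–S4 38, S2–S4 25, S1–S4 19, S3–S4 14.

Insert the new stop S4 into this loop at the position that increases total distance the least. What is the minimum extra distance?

Insertion cost between consecutive stops i–j is d(i,S4) + d(S4,j) − d(i,j):
  between Base and S2: 38 + 25 − 19 = 44
  between S2 and S1: 25 + 19 − 16 = 28
  between S1 and S3: 19 + 14 − 5 = 28
  between S3 and Base: 14 + 38 − 30 = 22
Cheapest insertion is between S3 and Base, adding 22.
New total = 70 + 22 = 92.

Minimum extra distance: 22 km, inserting S4 between S3 and Base.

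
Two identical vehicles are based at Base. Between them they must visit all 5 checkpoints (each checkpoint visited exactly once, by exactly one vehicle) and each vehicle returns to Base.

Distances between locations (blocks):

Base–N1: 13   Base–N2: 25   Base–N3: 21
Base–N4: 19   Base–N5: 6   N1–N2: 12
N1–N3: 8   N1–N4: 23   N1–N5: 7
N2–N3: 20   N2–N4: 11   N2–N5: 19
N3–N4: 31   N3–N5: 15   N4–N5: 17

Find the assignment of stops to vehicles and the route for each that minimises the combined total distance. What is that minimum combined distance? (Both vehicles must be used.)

Check every non-empty split of the stops between the two vehicles; for each half take its own optimal tour:
  {N1} + {N2, N3, N4, N5}: 26 + 71 = 97
  {N2} + {N1, N3, N4, N5}: 50 + 71 = 121
  {N1, N2} + {N3, N4, N5}: 50 + 71 = 121
  {N3} + {N1, N2, N4, N5}: 42 + 55 = 97
  {N1, N3} + {N2, N4, N5}: 42 + 55 = 97
  {N2, N3} + {N1, N4, N5}: 66 + 55 = 121
  … (15 splits in total)
  {N1, N2, N3, N4} + {N5}: 71 + 12 = 83  ← best
Best: vehicle 1 Base → N1 → N3 → N2 → N4 → Base = 71; vehicle 2 Base → N5 → Base = 12; combined 83.

83 blocks — the smallest possible combined total.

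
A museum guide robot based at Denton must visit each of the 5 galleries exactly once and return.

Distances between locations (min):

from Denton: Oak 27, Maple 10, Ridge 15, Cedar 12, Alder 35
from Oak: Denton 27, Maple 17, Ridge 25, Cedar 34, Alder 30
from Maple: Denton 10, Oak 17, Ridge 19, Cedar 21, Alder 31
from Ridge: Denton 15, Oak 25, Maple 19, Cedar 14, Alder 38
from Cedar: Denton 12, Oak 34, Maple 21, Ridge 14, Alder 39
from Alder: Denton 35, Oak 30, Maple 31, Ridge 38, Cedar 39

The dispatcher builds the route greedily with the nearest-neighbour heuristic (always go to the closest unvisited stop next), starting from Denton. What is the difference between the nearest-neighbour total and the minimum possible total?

Denton: Maple=10, Cedar=12, Ridge=15, Oak=27, Alder=35 ⇒ Maple
Maple: Oak=17, Ridge=19, Cedar=21, Alder=31 ⇒ Oak
Oak: Ridge=25, Alder=30, Cedar=34 ⇒ Ridge
Ridge: Cedar=14, Alder=38 ⇒ Cedar
Cedar: Alder=39 ⇒ Alder
NN route Denton → Maple → Oak → Ridge → Cedar → Alder → Denton costs 140.
Optimal: Denton → Maple → Oak → Alder → Ridge → Cedar → Denton costs 121 (by enumerating all 60 distinct tours).
Excess = 140 − 121 = 19.

19 min longer than the optimal tour.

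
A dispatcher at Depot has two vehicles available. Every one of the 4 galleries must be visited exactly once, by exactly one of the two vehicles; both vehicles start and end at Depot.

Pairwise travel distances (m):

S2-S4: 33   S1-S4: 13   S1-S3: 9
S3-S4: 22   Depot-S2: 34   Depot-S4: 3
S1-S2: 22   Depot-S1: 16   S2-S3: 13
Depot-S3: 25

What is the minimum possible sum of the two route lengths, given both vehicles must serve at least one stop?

Try each way of splitting the stops between the two vehicles (each non-empty) and, for each split, find the best tour for each vehicle:
  {S1} + {S2, S3, S4}: 32 + 72 = 104
  {S2} + {S1, S3, S4}: 68 + 50 = 118
  {S1, S2} + {S3, S4}: 72 + 50 = 122
  {S3} + {S1, S2, S4}: 50 + 72 = 122
  {S1, S3} + {S2, S4}: 50 + 70 = 120
  {S2, S3} + {S1, S4}: 72 + 32 = 104
  … (7 splits in total)
  {S1, S2, S3} + {S4}: 72 + 6 = 78  ← best
Best: vehicle 1 Depot → S1 → S3 → S2 → Depot = 72; vehicle 2 Depot → S4 → Depot = 6; combined 78.

Minimum combined distance: 78 m.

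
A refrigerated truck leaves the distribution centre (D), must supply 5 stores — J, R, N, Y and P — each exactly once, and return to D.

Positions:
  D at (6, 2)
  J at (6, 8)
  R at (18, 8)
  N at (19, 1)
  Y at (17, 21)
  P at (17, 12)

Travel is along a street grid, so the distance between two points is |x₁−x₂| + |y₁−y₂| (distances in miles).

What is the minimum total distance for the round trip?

There are 60 distinct closed tours to check (reversals are equivalent).
D - J - R - N - Y - P - D: 6+12+8+22+9+21 = 78
D - J - R - N - P - Y - D: 6+12+8+13+9+30 = 78
D - J - R - Y - N - P - D: 6+12+14+22+13+21 = 88
D - J - R - Y - P - N - D: 6+12+14+9+13+14 = 68
D - J - R - P - N - Y - D: 6+12+5+13+22+30 = 88
D - J - R - P - Y - N - D: 6+12+5+9+22+14 = 68
D - J - N - R - Y - P - D: 6+20+8+14+9+21 = 78
D - J - N - R - P - Y - D: 6+20+8+5+9+30 = 78
D - J - N - Y - R - P - D: 6+20+22+14+5+21 = 88
D - J - N - Y - P - R - D: 6+20+22+9+5+18 = 80
D - J - N - P - R - Y - D: 6+20+13+5+14+30 = 88
D - J - N - P - Y - R - D: 6+20+13+9+14+18 = 80
D - J - Y - R - N - P - D: 6+24+14+8+13+21 = 86
D - J - Y - R - P - N - D: 6+24+14+5+13+14 = 76
… (46 more)
D - J - Y - P - R - N - D: 6+24+9+5+8+14 = 66  ← best
The minimum is 66.
One optimal route: D → J → Y → P → R → N → D (or its reverse).

Minimum total distance: 66 miles.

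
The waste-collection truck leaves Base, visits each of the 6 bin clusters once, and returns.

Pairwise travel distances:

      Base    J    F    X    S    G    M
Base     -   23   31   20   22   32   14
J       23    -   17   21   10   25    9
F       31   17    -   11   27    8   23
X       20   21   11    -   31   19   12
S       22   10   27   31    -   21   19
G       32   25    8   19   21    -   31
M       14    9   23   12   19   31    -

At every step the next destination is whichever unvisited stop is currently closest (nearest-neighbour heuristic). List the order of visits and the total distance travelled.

Nearest-neighbour total = 93; route Base → M → J → S → G → F → X → Base.

From Base: distances to unvisited — M=14, X=20, S=22, J=23, F=31, G=32. Nearest is M (14).
From M: distances to unvisited — J=9, X=12, S=19, F=23, G=31. Nearest is J (9).
From J: distances to unvisited — S=10, F=17, X=21, G=25. Nearest is S (10).
From S: distances to unvisited — G=21, F=27, X=31. Nearest is G (21).
From G: distances to unvisited — F=8, X=19. Nearest is F (8).
From F: distances to unvisited — X=11. Nearest is X (11).
Return X→Base: 20.
Total = 14 + 9 + 10 + 21 + 8 + 11 + 20 = 93.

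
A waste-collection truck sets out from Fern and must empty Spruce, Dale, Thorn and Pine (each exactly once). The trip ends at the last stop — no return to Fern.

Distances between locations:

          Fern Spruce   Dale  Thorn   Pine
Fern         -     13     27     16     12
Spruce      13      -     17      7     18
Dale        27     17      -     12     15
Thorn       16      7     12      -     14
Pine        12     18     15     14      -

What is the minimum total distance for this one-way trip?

Shortest open route: 46.

There are 4! = 24 possible orderings.
Fern → Spruce → Dale → Thorn → Pine: 13+17+12+14 = 56
Fern → Spruce → Dale → Pine → Thorn: 13+17+15+14 = 59
Fern → Spruce → Thorn → Dale → Pine: 13+7+12+15 = 47
Fern → Spruce → Thorn → Pine → Dale: 13+7+14+15 = 49
Fern → Spruce → Pine → Dale → Thorn: 13+18+15+12 = 58
Fern → Spruce → Pine → Thorn → Dale: 13+18+14+12 = 57
Fern → Dale → Spruce → Thorn → Pine: 27+17+7+14 = 65
Fern → Dale → Spruce → Pine → Thorn: 27+17+18+14 = 76
Fern → Dale → Thorn → Spruce → Pine: 27+12+7+18 = 64
Fern → Dale → Thorn → Pine → Spruce: 27+12+14+18 = 71
Fern → Dale → Pine → Spruce → Thorn: 27+15+18+7 = 67
Fern → Dale → Pine → Thorn → Spruce: 27+15+14+7 = 63
Fern → Thorn → Spruce → Dale → Pine: 16+7+17+15 = 55
Fern → Thorn → Spruce → Pine → Dale: 16+7+18+15 = 56
… (10 more)
Fern → Pine → Dale → Thorn → Spruce: 12+15+12+7 = 46  ← best
The minimum is 46.
One shortest path: Fern → Pine → Dale → Thorn → Spruce.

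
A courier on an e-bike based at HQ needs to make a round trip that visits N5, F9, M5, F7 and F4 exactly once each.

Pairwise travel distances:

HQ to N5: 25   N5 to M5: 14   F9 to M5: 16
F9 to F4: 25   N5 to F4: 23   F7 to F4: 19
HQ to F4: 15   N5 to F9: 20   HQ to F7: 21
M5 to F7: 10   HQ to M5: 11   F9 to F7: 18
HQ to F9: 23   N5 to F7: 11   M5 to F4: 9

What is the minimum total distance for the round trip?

Minimum total distance: 88.

HQ → N5 → F9 → M5 → F7 → F4 → HQ: 25+20+16+10+19+15 = 105
HQ → N5 → F9 → M5 → F4 → F7 → HQ: 25+20+16+9+19+21 = 110
HQ → N5 → F9 → F7 → M5 → F4 → HQ: 25+20+18+10+9+15 = 97
HQ → N5 → F9 → F7 → F4 → M5 → HQ: 25+20+18+19+9+11 = 102
HQ → N5 → F9 → F4 → M5 → F7 → HQ: 25+20+25+9+10+21 = 110
HQ → N5 → F9 → F4 → F7 → M5 → HQ: 25+20+25+19+10+11 = 110
HQ → N5 → M5 → F9 → F7 → F4 → HQ: 25+14+16+18+19+15 = 107
HQ → N5 → M5 → F9 → F4 → F7 → HQ: 25+14+16+25+19+21 = 120
HQ → N5 → M5 → F7 → F9 → F4 → HQ: 25+14+10+18+25+15 = 107
HQ → N5 → M5 → F7 → F4 → F9 → HQ: 25+14+10+19+25+23 = 116
HQ → N5 → M5 → F4 → F9 → F7 → HQ: 25+14+9+25+18+21 = 112
HQ → N5 → M5 → F4 → F7 → F9 → HQ: 25+14+9+19+18+23 = 108
HQ → N5 → F7 → F9 → M5 → F4 → HQ: 25+11+18+16+9+15 = 94
HQ → N5 → F7 → F9 → F4 → M5 → HQ: 25+11+18+25+9+11 = 99
… (46 more)
HQ → F9 → N5 → F7 → M5 → F4 → HQ: 23+20+11+10+9+15 = 88  ← best
The minimum is 88.
One optimal route: HQ → F9 → N5 → F7 → M5 → F4 → HQ (or its reverse).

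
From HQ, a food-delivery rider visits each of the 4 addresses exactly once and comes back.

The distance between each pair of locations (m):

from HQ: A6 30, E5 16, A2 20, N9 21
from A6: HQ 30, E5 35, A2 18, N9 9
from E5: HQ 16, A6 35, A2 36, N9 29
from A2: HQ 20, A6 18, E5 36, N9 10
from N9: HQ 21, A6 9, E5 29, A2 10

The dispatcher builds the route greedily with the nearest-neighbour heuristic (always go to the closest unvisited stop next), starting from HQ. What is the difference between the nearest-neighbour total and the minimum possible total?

Excess over optimum: 2 m.

HQ: E5=16, A2=20, N9=21, A6=30 ⇒ E5
E5: N9=29, A6=35, A2=36 ⇒ N9
N9: A6=9, A2=10 ⇒ A6
A6: A2=18 ⇒ A2
NN route HQ → E5 → N9 → A6 → A2 → HQ costs 92.
Optimal: HQ → E5 → A6 → N9 → A2 → HQ costs 90 (by enumerating all 12 distinct tours).
Excess = 92 − 90 = 2.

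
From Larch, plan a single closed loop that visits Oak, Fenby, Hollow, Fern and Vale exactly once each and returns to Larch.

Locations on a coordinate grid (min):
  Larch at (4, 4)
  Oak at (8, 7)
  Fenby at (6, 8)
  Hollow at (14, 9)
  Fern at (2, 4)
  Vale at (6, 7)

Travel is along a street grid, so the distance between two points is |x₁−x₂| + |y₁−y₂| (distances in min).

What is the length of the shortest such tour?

Larch-Oak-Fenby-Hollow-Fern-Vale-Larch: 7+3+9+17+7+5 = 48
Larch-Oak-Fenby-Hollow-Vale-Fern-Larch: 7+3+9+10+7+2 = 38
Larch-Oak-Fenby-Fern-Hollow-Vale-Larch: 7+3+8+17+10+5 = 50
Larch-Oak-Fenby-Fern-Vale-Hollow-Larch: 7+3+8+7+10+15 = 50
Larch-Oak-Fenby-Vale-Hollow-Fern-Larch: 7+3+1+10+17+2 = 40
Larch-Oak-Fenby-Vale-Fern-Hollow-Larch: 7+3+1+7+17+15 = 50
Larch-Oak-Hollow-Fenby-Fern-Vale-Larch: 7+8+9+8+7+5 = 44
Larch-Oak-Hollow-Fenby-Vale-Fern-Larch: 7+8+9+1+7+2 = 34
Larch-Oak-Hollow-Fern-Fenby-Vale-Larch: 7+8+17+8+1+5 = 46
Larch-Oak-Hollow-Fern-Vale-Fenby-Larch: 7+8+17+7+1+6 = 46
Larch-Oak-Hollow-Vale-Fenby-Fern-Larch: 7+8+10+1+8+2 = 36
Larch-Oak-Hollow-Vale-Fern-Fenby-Larch: 7+8+10+7+8+6 = 46
Larch-Oak-Fern-Fenby-Hollow-Vale-Larch: 7+9+8+9+10+5 = 48
Larch-Oak-Fern-Fenby-Vale-Hollow-Larch: 7+9+8+1+10+15 = 50
… (46 more)
The minimum is 34.
One optimal route: Larch → Oak → Hollow → Fenby → Vale → Fern → Larch (or its reverse).

Shortest round trip = 34 min.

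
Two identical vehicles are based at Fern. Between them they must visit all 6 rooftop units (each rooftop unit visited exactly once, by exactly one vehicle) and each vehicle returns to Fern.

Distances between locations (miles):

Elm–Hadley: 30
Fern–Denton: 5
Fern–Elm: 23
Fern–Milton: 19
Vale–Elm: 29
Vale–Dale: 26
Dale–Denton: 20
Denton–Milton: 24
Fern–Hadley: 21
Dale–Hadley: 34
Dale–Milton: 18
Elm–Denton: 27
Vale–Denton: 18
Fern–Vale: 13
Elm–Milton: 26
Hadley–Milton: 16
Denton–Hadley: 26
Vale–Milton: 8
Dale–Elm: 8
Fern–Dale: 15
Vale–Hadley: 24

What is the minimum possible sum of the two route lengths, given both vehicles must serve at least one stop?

Try each way of splitting the stops between the two vehicles (each non-empty) and, for each split, find the best tour for each vehicle:
  {Vale} + {Dale, Elm, Denton, Hadley, Milton}: 26 + 95 = 121
  {Dale} + {Vale, Elm, Denton, Hadley, Milton}: 30 + 99 = 129
  {Vale, Dale} + {Elm, Denton, Hadley, Milton}: 54 + 95 = 149
  {Elm} + {Vale, Dale, Denton, Hadley, Milton}: 46 + 96 = 142
  {Vale, Elm} + {Dale, Denton, Hadley, Milton}: 65 + 80 = 145
  {Dale, Elm} + {Vale, Denton, Hadley, Milton}: 46 + 68 = 114
  … (31 splits in total)
  {Denton} + {Vale, Dale, Elm, Hadley, Milton}: 10 + 90 = 100  ← best
Best: vehicle 1 Fern → Denton → Fern = 10; vehicle 2 Fern → Vale → Milton → Hadley → Elm → Dale → Fern = 90; combined 100.

100 miles — the smallest possible combined total.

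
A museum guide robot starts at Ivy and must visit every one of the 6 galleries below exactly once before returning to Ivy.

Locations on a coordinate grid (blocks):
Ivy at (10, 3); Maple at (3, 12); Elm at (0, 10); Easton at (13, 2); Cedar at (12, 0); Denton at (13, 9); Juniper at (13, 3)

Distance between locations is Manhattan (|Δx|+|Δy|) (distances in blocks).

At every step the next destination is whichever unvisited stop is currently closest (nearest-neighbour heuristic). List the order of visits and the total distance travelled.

Nearest-neighbour total = 52 blocks; route Ivy → Juniper → Easton → Cedar → Denton → Maple → Elm → Ivy.

At Ivy the remaining stops are Juniper 3, Easton 4, Cedar 5, Denton 9, Maple 16, Elm 17; go to Juniper.
At Juniper the remaining stops are Easton 1, Cedar 4, Denton 6, Maple 19, Elm 20; go to Easton.
At Easton the remaining stops are Cedar 3, Denton 7, Maple 20, Elm 21; go to Cedar.
At Cedar the remaining stops are Denton 10, Maple 21, Elm 22; go to Denton.
At Denton the remaining stops are Maple 13, Elm 14; go to Maple.
At Maple the remaining stops are Elm 5; go to Elm.
Return Elm→Ivy: 17.
Total = 3 + 1 + 3 + 10 + 13 + 5 + 17 = 52.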